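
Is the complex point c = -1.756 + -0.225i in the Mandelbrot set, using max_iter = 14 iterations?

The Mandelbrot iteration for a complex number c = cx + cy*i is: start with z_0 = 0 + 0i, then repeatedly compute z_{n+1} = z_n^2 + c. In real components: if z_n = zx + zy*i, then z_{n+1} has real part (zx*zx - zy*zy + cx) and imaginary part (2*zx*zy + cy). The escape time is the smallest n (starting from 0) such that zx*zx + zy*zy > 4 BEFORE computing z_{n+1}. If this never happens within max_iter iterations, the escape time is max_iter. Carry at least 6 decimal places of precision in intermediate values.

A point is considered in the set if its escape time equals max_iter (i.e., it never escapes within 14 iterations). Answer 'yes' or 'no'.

z_0 = 0 + 0i, c = -1.7560 + -0.2250i
Iter 1: z = -1.7560 + -0.2250i, |z|^2 = 3.1342
Iter 2: z = 1.2769 + 0.5652i, |z|^2 = 1.9500
Iter 3: z = -0.4449 + 1.2184i, |z|^2 = 1.6825
Iter 4: z = -3.0426 + -1.3093i, |z|^2 = 10.9714
Escaped at iteration 4

Answer: no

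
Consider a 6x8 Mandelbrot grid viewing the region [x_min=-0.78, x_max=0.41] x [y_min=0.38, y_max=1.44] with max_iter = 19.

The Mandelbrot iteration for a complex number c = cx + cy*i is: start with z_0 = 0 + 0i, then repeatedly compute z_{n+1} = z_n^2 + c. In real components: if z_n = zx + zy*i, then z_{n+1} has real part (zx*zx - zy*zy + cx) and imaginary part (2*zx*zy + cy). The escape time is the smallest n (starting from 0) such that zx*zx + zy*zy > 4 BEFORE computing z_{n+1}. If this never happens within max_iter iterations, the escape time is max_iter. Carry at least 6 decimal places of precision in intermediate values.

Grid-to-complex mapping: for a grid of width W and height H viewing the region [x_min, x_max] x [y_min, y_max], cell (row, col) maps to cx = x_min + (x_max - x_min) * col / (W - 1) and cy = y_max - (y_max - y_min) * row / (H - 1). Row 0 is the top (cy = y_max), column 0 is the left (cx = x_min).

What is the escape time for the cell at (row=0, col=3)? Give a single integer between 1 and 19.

Answer: 2

Derivation:
z_0 = 0 + 0i, c = -0.0660 + 1.4400i
Iter 1: z = -0.0660 + 1.4400i, |z|^2 = 2.0780
Iter 2: z = -2.1352 + 1.2499i, |z|^2 = 6.1216
Escaped at iteration 2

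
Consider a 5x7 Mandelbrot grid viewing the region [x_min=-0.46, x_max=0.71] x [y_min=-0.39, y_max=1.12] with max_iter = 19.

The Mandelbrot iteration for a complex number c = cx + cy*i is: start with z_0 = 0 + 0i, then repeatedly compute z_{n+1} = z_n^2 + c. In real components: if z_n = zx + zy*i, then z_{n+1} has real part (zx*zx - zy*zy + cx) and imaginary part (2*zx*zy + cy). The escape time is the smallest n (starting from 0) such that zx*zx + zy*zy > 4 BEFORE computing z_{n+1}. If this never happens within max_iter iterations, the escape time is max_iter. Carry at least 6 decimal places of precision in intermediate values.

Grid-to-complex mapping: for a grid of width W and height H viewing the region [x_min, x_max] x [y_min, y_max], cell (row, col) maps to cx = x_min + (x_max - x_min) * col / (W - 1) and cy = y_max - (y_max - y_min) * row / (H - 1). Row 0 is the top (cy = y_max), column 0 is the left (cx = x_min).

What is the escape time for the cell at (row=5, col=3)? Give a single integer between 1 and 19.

Answer: 9

Derivation:
z_0 = 0 + 0i, c = 0.4175 + -0.1383i
Iter 1: z = 0.4175 + -0.1383i, |z|^2 = 0.1934
Iter 2: z = 0.5727 + -0.2538i, |z|^2 = 0.3924
Iter 3: z = 0.6810 + -0.4291i, |z|^2 = 0.6479
Iter 4: z = 0.6972 + -0.7227i, |z|^2 = 1.0084
Iter 5: z = 0.3812 + -1.1461i, |z|^2 = 1.4589
Iter 6: z = -0.7507 + -1.0121i, |z|^2 = 1.5880
Iter 7: z = -0.0434 + 1.3813i, |z|^2 = 1.9099
Iter 8: z = -1.4887 + -0.2582i, |z|^2 = 2.2827
Iter 9: z = 2.5669 + 0.6303i, |z|^2 = 6.9864
Escaped at iteration 9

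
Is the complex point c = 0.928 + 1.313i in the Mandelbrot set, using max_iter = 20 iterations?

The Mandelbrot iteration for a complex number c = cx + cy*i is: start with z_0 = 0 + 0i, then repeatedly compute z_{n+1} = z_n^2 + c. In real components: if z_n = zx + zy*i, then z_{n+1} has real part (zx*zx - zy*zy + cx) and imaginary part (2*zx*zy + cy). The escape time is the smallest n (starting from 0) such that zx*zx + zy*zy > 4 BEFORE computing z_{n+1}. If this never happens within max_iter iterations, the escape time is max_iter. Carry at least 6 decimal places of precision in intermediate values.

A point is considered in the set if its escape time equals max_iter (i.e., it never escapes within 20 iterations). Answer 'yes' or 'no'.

z_0 = 0 + 0i, c = 0.9280 + 1.3130i
Iter 1: z = 0.9280 + 1.3130i, |z|^2 = 2.5852
Iter 2: z = 0.0652 + 3.7499i, |z|^2 = 14.0662
Escaped at iteration 2

Answer: no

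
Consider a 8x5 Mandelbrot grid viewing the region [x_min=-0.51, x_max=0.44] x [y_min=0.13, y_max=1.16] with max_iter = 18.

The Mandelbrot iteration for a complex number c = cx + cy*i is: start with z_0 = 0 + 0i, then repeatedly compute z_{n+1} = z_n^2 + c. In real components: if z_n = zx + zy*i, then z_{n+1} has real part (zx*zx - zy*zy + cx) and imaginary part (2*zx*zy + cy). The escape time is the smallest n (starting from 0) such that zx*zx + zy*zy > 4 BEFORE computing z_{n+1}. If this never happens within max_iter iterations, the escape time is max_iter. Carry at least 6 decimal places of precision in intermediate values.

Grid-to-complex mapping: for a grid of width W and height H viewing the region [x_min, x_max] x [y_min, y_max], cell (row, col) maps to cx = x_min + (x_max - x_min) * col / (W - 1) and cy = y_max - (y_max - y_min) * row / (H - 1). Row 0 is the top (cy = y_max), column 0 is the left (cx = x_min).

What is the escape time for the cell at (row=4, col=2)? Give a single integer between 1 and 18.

Answer: 18

Derivation:
z_0 = 0 + 0i, c = -0.2386 + 0.1300i
Iter 1: z = -0.2386 + 0.1300i, |z|^2 = 0.0738
Iter 2: z = -0.1986 + 0.0680i, |z|^2 = 0.0440
Iter 3: z = -0.2038 + 0.1030i, |z|^2 = 0.0521
Iter 4: z = -0.2077 + 0.0880i, |z|^2 = 0.0509
Iter 5: z = -0.2032 + 0.0934i, |z|^2 = 0.0500
Iter 6: z = -0.2060 + 0.0920i, |z|^2 = 0.0509
Iter 7: z = -0.2046 + 0.0921i, |z|^2 = 0.0503
Iter 8: z = -0.2052 + 0.0923i, |z|^2 = 0.0506
Iter 9: z = -0.2050 + 0.0921i, |z|^2 = 0.0505
Iter 10: z = -0.2050 + 0.0922i, |z|^2 = 0.0505
Iter 11: z = -0.2050 + 0.0922i, |z|^2 = 0.0505
Iter 12: z = -0.2050 + 0.0922i, |z|^2 = 0.0505
Iter 13: z = -0.2050 + 0.0922i, |z|^2 = 0.0505
Iter 14: z = -0.2050 + 0.0922i, |z|^2 = 0.0505
Iter 15: z = -0.2050 + 0.0922i, |z|^2 = 0.0505
Iter 16: z = -0.2050 + 0.0922i, |z|^2 = 0.0505
Iter 17: z = -0.2050 + 0.0922i, |z|^2 = 0.0505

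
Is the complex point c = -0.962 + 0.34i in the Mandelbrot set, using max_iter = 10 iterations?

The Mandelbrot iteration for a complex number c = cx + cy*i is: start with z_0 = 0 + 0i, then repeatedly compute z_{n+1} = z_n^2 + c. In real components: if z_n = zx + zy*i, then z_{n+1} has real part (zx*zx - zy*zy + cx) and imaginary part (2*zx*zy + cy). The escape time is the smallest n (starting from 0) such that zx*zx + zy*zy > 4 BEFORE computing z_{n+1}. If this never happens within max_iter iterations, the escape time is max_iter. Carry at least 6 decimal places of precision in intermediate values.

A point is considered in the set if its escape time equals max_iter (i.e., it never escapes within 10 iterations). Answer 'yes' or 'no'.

z_0 = 0 + 0i, c = -0.9620 + 0.3400i
Iter 1: z = -0.9620 + 0.3400i, |z|^2 = 1.0410
Iter 2: z = -0.1522 + -0.3142i, |z|^2 = 0.1218
Iter 3: z = -1.0375 + 0.4356i, |z|^2 = 1.2662
Iter 4: z = -0.0752 + -0.5639i, |z|^2 = 0.3237
Iter 5: z = -1.2743 + 0.4249i, |z|^2 = 1.8044
Iter 6: z = 0.4814 + -0.7429i, |z|^2 = 0.7836
Iter 7: z = -1.2821 + -0.3753i, |z|^2 = 1.7845
Iter 8: z = 0.5409 + 1.3022i, |z|^2 = 1.9882
Iter 9: z = -2.3652 + 1.7486i, |z|^2 = 8.6517
Escaped at iteration 9

Answer: no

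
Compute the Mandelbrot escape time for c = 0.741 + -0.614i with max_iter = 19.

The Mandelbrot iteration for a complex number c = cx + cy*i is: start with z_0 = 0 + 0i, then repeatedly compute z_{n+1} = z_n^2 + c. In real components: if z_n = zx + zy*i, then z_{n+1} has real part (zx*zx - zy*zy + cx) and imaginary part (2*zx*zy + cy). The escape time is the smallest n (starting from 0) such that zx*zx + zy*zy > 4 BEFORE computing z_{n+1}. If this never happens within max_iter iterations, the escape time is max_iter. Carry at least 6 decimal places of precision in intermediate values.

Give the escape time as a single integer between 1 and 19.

z_0 = 0 + 0i, c = 0.7410 + -0.6140i
Iter 1: z = 0.7410 + -0.6140i, |z|^2 = 0.9261
Iter 2: z = 0.9131 + -1.5239i, |z|^2 = 3.1561
Iter 3: z = -0.7477 + -3.3970i, |z|^2 = 12.0986
Escaped at iteration 3

Answer: 3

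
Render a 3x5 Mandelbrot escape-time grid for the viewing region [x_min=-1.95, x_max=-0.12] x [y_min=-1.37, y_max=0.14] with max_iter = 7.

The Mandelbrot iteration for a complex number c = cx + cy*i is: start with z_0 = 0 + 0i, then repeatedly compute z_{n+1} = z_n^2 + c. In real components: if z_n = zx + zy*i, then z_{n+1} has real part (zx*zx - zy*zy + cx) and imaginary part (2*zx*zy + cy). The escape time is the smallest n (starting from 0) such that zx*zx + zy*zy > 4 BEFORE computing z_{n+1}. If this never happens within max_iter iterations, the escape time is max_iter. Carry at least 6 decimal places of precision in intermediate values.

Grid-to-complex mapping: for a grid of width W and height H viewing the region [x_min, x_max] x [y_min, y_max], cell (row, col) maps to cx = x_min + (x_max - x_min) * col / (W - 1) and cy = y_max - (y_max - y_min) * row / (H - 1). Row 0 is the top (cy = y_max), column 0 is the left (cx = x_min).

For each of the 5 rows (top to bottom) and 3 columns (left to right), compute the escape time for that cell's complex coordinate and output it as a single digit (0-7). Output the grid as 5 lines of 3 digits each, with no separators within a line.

Answer: 477
377
147
137
122

Derivation:
(row=0, col=0): c = -1.9500 + 0.1400i → escape time 4
(row=0, col=1): c = -1.0350 + 0.1400i → escape time 7
(row=0, col=2): c = -0.1200 + 0.1400i → escape time 7
(row=1, col=0): c = -1.9500 + -0.2375i → escape time 3
(row=1, col=1): c = -1.0350 + -0.2375i → escape time 7
(row=1, col=2): c = -0.1200 + -0.2375i → escape time 7
(row=2, col=0): c = -1.9500 + -0.6150i → escape time 1
(row=2, col=1): c = -1.0350 + -0.6150i → escape time 4
(row=2, col=2): c = -0.1200 + -0.6150i → escape time 7
(row=3, col=0): c = -1.9500 + -0.9925i → escape time 1
(row=3, col=1): c = -1.0350 + -0.9925i → escape time 3
(row=3, col=2): c = -0.1200 + -0.9925i → escape time 7
(row=4, col=0): c = -1.9500 + -1.3700i → escape time 1
(row=4, col=1): c = -1.0350 + -1.3700i → escape time 2
(row=4, col=2): c = -0.1200 + -1.3700i → escape time 2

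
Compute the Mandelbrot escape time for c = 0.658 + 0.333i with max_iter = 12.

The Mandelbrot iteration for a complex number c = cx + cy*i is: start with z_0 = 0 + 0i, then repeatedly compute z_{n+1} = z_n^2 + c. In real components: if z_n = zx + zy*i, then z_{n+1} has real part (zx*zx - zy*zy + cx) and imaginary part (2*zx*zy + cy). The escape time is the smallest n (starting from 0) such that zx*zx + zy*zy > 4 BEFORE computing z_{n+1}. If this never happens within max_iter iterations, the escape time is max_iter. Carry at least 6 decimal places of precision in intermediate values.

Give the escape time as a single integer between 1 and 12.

z_0 = 0 + 0i, c = 0.6580 + 0.3330i
Iter 1: z = 0.6580 + 0.3330i, |z|^2 = 0.5439
Iter 2: z = 0.9801 + 0.7712i, |z|^2 = 1.5553
Iter 3: z = 1.0238 + 1.8447i, |z|^2 = 4.4511
Escaped at iteration 3

Answer: 3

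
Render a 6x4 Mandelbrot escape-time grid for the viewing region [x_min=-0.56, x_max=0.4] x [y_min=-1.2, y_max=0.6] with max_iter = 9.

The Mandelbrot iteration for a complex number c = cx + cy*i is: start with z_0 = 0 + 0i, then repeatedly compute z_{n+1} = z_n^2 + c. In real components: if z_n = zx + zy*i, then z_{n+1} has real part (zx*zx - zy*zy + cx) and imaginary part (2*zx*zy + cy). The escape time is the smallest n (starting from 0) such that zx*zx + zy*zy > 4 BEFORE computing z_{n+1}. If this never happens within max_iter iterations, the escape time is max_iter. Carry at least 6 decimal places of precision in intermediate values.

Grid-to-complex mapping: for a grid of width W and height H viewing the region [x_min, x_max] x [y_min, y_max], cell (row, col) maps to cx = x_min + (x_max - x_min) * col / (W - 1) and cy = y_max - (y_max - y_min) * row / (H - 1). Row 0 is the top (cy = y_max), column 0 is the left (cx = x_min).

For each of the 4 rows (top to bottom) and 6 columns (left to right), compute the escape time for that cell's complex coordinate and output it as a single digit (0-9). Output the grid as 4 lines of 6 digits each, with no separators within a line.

Answer: 999999
999997
999999
333322

Derivation:
(row=0, col=0): c = -0.5600 + 0.6000i → escape time 9
(row=0, col=1): c = -0.3680 + 0.6000i → escape time 9
(row=0, col=2): c = -0.1760 + 0.6000i → escape time 9
(row=0, col=3): c = 0.0160 + 0.6000i → escape time 9
(row=0, col=4): c = 0.2080 + 0.6000i → escape time 9
(row=0, col=5): c = 0.4000 + 0.6000i → escape time 9
(row=1, col=0): c = -0.5600 + 0.0000i → escape time 9
(row=1, col=1): c = -0.3680 + 0.0000i → escape time 9
(row=1, col=2): c = -0.1760 + 0.0000i → escape time 9
(row=1, col=3): c = 0.0160 + 0.0000i → escape time 9
(row=1, col=4): c = 0.2080 + 0.0000i → escape time 9
(row=1, col=5): c = 0.4000 + 0.0000i → escape time 7
(row=2, col=0): c = -0.5600 + -0.6000i → escape time 9
(row=2, col=1): c = -0.3680 + -0.6000i → escape time 9
(row=2, col=2): c = -0.1760 + -0.6000i → escape time 9
(row=2, col=3): c = 0.0160 + -0.6000i → escape time 9
(row=2, col=4): c = 0.2080 + -0.6000i → escape time 9
(row=2, col=5): c = 0.4000 + -0.6000i → escape time 9
(row=3, col=0): c = -0.5600 + -1.2000i → escape time 3
(row=3, col=1): c = -0.3680 + -1.2000i → escape time 3
(row=3, col=2): c = -0.1760 + -1.2000i → escape time 3
(row=3, col=3): c = 0.0160 + -1.2000i → escape time 3
(row=3, col=4): c = 0.2080 + -1.2000i → escape time 2
(row=3, col=5): c = 0.4000 + -1.2000i → escape time 2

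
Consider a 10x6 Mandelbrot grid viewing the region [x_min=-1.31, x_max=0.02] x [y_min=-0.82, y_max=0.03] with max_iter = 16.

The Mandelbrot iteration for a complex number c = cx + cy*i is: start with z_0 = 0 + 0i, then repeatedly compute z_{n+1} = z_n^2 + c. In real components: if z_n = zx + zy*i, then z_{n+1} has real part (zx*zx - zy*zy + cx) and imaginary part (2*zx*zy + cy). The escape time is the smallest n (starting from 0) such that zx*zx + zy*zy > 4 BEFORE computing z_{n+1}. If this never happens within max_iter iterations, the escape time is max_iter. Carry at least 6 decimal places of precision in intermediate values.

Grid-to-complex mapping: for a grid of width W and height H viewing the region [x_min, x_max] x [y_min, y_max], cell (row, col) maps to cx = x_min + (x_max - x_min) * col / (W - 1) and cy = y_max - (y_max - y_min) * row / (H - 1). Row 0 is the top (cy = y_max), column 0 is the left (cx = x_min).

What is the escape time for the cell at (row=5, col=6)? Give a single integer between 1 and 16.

Answer: 6

Derivation:
z_0 = 0 + 0i, c = -0.4233 + -0.8200i
Iter 1: z = -0.4233 + -0.8200i, |z|^2 = 0.8516
Iter 2: z = -0.9165 + -0.1257i, |z|^2 = 0.8558
Iter 3: z = 0.4009 + -0.5895i, |z|^2 = 0.5082
Iter 4: z = -0.6102 + -1.2926i, |z|^2 = 2.0433
Iter 5: z = -1.7220 + 0.7575i, |z|^2 = 3.5389
Iter 6: z = 1.9680 + -3.4287i, |z|^2 = 15.6291
Escaped at iteration 6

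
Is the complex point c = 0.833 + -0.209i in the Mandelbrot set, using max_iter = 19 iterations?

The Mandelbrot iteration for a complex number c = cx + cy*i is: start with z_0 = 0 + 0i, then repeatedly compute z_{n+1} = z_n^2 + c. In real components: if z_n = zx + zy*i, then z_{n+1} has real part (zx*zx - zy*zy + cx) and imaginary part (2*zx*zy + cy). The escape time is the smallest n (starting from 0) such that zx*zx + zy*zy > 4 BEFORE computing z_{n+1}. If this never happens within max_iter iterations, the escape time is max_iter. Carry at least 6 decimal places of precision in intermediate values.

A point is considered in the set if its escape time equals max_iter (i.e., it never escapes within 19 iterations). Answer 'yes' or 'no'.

Answer: no

Derivation:
z_0 = 0 + 0i, c = 0.8330 + -0.2090i
Iter 1: z = 0.8330 + -0.2090i, |z|^2 = 0.7376
Iter 2: z = 1.4832 + -0.5572i, |z|^2 = 2.5104
Iter 3: z = 2.7224 + -1.8619i, |z|^2 = 10.8782
Escaped at iteration 3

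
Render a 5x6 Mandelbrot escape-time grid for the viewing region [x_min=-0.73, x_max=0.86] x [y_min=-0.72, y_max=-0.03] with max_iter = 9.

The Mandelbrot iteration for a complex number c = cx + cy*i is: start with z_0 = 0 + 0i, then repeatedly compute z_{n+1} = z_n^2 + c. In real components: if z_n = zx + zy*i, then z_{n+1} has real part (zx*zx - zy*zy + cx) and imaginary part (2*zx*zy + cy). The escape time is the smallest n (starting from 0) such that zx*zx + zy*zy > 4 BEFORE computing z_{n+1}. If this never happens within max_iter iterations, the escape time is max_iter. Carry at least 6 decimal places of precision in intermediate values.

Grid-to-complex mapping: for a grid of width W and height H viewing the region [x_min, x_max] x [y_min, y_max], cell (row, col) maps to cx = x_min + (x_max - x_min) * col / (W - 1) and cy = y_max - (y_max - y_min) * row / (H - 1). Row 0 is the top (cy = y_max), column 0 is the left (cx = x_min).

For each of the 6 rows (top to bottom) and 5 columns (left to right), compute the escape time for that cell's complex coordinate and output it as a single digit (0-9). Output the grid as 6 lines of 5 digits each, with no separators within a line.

(row=0, col=0): c = -0.7300 + -0.0300i → escape time 9
(row=0, col=1): c = -0.3325 + -0.0300i → escape time 9
(row=0, col=2): c = 0.0650 + -0.0300i → escape time 9
(row=0, col=3): c = 0.4625 + -0.0300i → escape time 5
(row=0, col=4): c = 0.8600 + -0.0300i → escape time 3
(row=1, col=0): c = -0.7300 + -0.1680i → escape time 9
(row=1, col=1): c = -0.3325 + -0.1680i → escape time 9
(row=1, col=2): c = 0.0650 + -0.1680i → escape time 9
(row=1, col=3): c = 0.4625 + -0.1680i → escape time 6
(row=1, col=4): c = 0.8600 + -0.1680i → escape time 3
(row=2, col=0): c = -0.7300 + -0.3060i → escape time 9
(row=2, col=1): c = -0.3325 + -0.3060i → escape time 9
(row=2, col=2): c = 0.0650 + -0.3060i → escape time 9
(row=2, col=3): c = 0.4625 + -0.3060i → escape time 7
(row=2, col=4): c = 0.8600 + -0.3060i → escape time 3
(row=3, col=0): c = -0.7300 + -0.4440i → escape time 8
(row=3, col=1): c = -0.3325 + -0.4440i → escape time 9
(row=3, col=2): c = 0.0650 + -0.4440i → escape time 9
(row=3, col=3): c = 0.4625 + -0.4440i → escape time 6
(row=3, col=4): c = 0.8600 + -0.4440i → escape time 3
(row=4, col=0): c = -0.7300 + -0.5820i → escape time 6
(row=4, col=1): c = -0.3325 + -0.5820i → escape time 9
(row=4, col=2): c = 0.0650 + -0.5820i → escape time 9
(row=4, col=3): c = 0.4625 + -0.5820i → escape time 5
(row=4, col=4): c = 0.8600 + -0.5820i → escape time 2
(row=5, col=0): c = -0.7300 + -0.7200i → escape time 4
(row=5, col=1): c = -0.3325 + -0.7200i → escape time 9
(row=5, col=2): c = 0.0650 + -0.7200i → escape time 8
(row=5, col=3): c = 0.4625 + -0.7200i → escape time 4
(row=5, col=4): c = 0.8600 + -0.7200i → escape time 2

Answer: 99953
99963
99973
89963
69952
49842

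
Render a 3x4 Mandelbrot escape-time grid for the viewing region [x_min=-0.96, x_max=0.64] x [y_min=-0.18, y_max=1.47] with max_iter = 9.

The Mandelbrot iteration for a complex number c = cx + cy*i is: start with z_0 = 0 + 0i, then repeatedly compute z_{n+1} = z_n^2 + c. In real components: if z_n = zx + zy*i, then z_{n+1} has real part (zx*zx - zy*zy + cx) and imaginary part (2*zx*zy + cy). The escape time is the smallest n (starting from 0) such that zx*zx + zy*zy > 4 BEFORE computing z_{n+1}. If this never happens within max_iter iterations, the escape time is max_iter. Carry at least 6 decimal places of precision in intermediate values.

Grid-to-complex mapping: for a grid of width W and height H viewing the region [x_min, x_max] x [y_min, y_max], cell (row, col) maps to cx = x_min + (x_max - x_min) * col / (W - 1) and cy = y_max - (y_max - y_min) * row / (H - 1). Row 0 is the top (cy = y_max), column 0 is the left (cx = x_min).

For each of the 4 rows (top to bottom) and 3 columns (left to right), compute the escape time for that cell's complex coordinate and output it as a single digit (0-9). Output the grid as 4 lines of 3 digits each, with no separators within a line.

Answer: 222
392
893
994

Derivation:
(row=0, col=0): c = -0.9600 + 1.4700i → escape time 2
(row=0, col=1): c = -0.1600 + 1.4700i → escape time 2
(row=0, col=2): c = 0.6400 + 1.4700i → escape time 2
(row=1, col=0): c = -0.9600 + 0.9200i → escape time 3
(row=1, col=1): c = -0.1600 + 0.9200i → escape time 9
(row=1, col=2): c = 0.6400 + 0.9200i → escape time 2
(row=2, col=0): c = -0.9600 + 0.3700i → escape time 8
(row=2, col=1): c = -0.1600 + 0.3700i → escape time 9
(row=2, col=2): c = 0.6400 + 0.3700i → escape time 3
(row=3, col=0): c = -0.9600 + -0.1800i → escape time 9
(row=3, col=1): c = -0.1600 + -0.1800i → escape time 9
(row=3, col=2): c = 0.6400 + -0.1800i → escape time 4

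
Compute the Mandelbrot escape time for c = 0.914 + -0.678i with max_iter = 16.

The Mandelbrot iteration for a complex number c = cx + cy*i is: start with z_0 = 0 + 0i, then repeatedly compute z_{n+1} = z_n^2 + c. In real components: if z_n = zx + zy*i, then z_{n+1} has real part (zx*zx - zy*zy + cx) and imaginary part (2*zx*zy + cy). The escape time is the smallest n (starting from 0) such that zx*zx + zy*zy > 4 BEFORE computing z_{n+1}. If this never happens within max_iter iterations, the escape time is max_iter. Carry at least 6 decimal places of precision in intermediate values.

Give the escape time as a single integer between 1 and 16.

z_0 = 0 + 0i, c = 0.9140 + -0.6780i
Iter 1: z = 0.9140 + -0.6780i, |z|^2 = 1.2951
Iter 2: z = 1.2897 + -1.9174i, |z|^2 = 5.3397
Escaped at iteration 2

Answer: 2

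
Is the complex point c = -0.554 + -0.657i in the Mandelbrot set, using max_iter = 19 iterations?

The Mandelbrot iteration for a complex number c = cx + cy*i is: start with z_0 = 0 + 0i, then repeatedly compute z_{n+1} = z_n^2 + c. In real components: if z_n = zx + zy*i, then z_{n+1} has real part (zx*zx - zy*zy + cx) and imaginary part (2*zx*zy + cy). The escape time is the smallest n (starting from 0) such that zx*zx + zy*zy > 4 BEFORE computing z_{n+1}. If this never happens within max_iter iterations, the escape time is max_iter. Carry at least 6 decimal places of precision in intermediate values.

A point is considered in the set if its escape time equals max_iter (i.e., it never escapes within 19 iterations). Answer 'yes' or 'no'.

z_0 = 0 + 0i, c = -0.5540 + -0.6570i
Iter 1: z = -0.5540 + -0.6570i, |z|^2 = 0.7386
Iter 2: z = -0.6787 + 0.0710i, |z|^2 = 0.4657
Iter 3: z = -0.0984 + -0.7533i, |z|^2 = 0.5772
Iter 4: z = -1.1118 + -0.5088i, |z|^2 = 1.4950
Iter 5: z = 0.4232 + 0.4744i, |z|^2 = 0.4042
Iter 6: z = -0.5999 + -0.2554i, |z|^2 = 0.4251
Iter 7: z = -0.2593 + -0.3505i, |z|^2 = 0.1901
Iter 8: z = -0.6096 + -0.4752i, |z|^2 = 0.5975
Iter 9: z = -0.4082 + -0.0776i, |z|^2 = 0.1726
Iter 10: z = -0.3934 + -0.5936i, |z|^2 = 0.5072
Iter 11: z = -0.7516 + -0.1899i, |z|^2 = 0.6010
Iter 12: z = -0.0251 + -0.3716i, |z|^2 = 0.1387
Iter 13: z = -0.6914 + -0.6383i, |z|^2 = 0.8855
Iter 14: z = -0.4834 + 0.2257i, |z|^2 = 0.2846
Iter 15: z = -0.3713 + -0.8752i, |z|^2 = 0.9039
Iter 16: z = -1.1822 + -0.0071i, |z|^2 = 1.3976
Iter 17: z = 0.8435 + -0.6402i, |z|^2 = 1.1214
Iter 18: z = -0.2523 + -1.7371i, |z|^2 = 3.0811
Did not escape in 19 iterations → in set

Answer: yes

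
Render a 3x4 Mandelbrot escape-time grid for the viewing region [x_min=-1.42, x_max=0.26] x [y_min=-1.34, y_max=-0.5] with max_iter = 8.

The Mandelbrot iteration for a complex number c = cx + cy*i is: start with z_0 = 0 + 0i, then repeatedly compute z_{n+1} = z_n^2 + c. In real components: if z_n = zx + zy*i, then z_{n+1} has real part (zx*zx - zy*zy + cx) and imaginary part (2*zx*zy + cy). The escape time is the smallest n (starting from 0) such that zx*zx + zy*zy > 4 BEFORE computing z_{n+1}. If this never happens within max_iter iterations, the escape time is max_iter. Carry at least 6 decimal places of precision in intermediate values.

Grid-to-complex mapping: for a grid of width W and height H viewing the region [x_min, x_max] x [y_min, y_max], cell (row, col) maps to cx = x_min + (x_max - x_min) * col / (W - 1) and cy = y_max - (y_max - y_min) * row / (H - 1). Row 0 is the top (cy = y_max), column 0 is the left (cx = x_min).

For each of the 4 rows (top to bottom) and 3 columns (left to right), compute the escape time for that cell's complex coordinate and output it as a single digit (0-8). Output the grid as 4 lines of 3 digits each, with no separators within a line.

(row=0, col=0): c = -1.4200 + -0.5000i → escape time 3
(row=0, col=1): c = -0.5800 + -0.5000i → escape time 8
(row=0, col=2): c = 0.2600 + -0.5000i → escape time 8
(row=1, col=0): c = -1.4200 + -0.7800i → escape time 3
(row=1, col=1): c = -0.5800 + -0.7800i → escape time 5
(row=1, col=2): c = 0.2600 + -0.7800i → escape time 5
(row=2, col=0): c = -1.4200 + -1.0600i → escape time 2
(row=2, col=1): c = -0.5800 + -1.0600i → escape time 4
(row=2, col=2): c = 0.2600 + -1.0600i → escape time 3
(row=3, col=0): c = -1.4200 + -1.3400i → escape time 2
(row=3, col=1): c = -0.5800 + -1.3400i → escape time 2
(row=3, col=2): c = 0.2600 + -1.3400i → escape time 2

Answer: 388
355
243
222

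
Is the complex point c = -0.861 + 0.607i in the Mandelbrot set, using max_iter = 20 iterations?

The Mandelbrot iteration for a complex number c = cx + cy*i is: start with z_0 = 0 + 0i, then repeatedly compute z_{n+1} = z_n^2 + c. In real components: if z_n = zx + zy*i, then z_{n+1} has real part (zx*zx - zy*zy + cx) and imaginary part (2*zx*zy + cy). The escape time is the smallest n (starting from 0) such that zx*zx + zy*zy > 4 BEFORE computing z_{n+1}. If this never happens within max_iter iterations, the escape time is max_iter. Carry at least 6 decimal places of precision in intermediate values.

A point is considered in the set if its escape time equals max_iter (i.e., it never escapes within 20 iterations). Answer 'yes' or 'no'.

z_0 = 0 + 0i, c = -0.8610 + 0.6070i
Iter 1: z = -0.8610 + 0.6070i, |z|^2 = 1.1098
Iter 2: z = -0.4881 + -0.4383i, |z|^2 = 0.4303
Iter 3: z = -0.8148 + 1.0348i, |z|^2 = 1.7348
Iter 4: z = -1.2680 + -1.0794i, |z|^2 = 2.7729
Iter 5: z = -0.4182 + 3.3443i, |z|^2 = 11.3596
Escaped at iteration 5

Answer: no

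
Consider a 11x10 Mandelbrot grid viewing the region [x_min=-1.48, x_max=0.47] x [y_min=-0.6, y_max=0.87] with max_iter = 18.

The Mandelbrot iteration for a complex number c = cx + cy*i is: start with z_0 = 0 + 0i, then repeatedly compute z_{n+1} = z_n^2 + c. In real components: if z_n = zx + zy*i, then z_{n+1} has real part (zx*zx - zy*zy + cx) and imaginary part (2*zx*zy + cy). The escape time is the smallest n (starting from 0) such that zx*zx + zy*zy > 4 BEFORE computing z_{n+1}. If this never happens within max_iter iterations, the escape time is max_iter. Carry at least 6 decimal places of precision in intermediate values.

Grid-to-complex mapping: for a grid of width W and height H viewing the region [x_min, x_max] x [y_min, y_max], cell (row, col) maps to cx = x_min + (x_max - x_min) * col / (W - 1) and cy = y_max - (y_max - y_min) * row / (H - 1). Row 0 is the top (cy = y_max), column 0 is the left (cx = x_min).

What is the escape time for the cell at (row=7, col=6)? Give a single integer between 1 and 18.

z_0 = 0 + 0i, c = -0.3100 + -0.2733i
Iter 1: z = -0.3100 + -0.2733i, |z|^2 = 0.1708
Iter 2: z = -0.2886 + -0.1039i, |z|^2 = 0.0941
Iter 3: z = -0.2375 + -0.2134i, |z|^2 = 0.1019
Iter 4: z = -0.2991 + -0.1720i, |z|^2 = 0.1191
Iter 5: z = -0.2501 + -0.1704i, |z|^2 = 0.0916
Iter 6: z = -0.2765 + -0.1881i, |z|^2 = 0.1118
Iter 7: z = -0.2689 + -0.1693i, |z|^2 = 0.1010
Iter 8: z = -0.2664 + -0.1823i, |z|^2 = 0.1042
Iter 9: z = -0.2723 + -0.1762i, |z|^2 = 0.1052
Iter 10: z = -0.2669 + -0.1774i, |z|^2 = 0.1027
Iter 11: z = -0.2702 + -0.1786i, |z|^2 = 0.1049
Iter 12: z = -0.2689 + -0.1768i, |z|^2 = 0.1036
Iter 13: z = -0.2689 + -0.1783i, |z|^2 = 0.1041
Iter 14: z = -0.2694 + -0.1775i, |z|^2 = 0.1041
Iter 15: z = -0.2689 + -0.1777i, |z|^2 = 0.1039
Iter 16: z = -0.2693 + -0.1778i, |z|^2 = 0.1041
Iter 17: z = -0.2691 + -0.1776i, |z|^2 = 0.1039

Answer: 18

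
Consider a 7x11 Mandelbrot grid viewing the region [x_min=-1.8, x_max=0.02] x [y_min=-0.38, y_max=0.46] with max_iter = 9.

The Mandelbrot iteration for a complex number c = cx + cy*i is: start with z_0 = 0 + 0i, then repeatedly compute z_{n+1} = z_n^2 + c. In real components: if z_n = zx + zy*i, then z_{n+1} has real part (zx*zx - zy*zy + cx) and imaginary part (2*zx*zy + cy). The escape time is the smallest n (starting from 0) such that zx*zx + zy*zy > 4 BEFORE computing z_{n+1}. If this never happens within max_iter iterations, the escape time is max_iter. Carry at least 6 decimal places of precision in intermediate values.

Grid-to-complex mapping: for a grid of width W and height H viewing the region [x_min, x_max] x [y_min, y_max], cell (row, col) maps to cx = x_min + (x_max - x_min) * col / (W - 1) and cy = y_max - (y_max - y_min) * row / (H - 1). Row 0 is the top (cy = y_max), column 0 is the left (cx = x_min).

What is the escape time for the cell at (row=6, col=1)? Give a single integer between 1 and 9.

z_0 = 0 + 0i, c = -1.4967 + -0.0440i
Iter 1: z = -1.4967 + -0.0440i, |z|^2 = 2.2419
Iter 2: z = 0.7414 + 0.0877i, |z|^2 = 0.5574
Iter 3: z = -0.9547 + 0.0861i, |z|^2 = 0.9188
Iter 4: z = -0.5927 + -0.2083i, |z|^2 = 0.3947
Iter 5: z = -1.1888 + 0.2029i, |z|^2 = 1.4544
Iter 6: z = -0.1246 + -0.5264i, |z|^2 = 0.2927
Iter 7: z = -1.7583 + 0.0872i, |z|^2 = 3.0992
Iter 8: z = 1.5873 + -0.3506i, |z|^2 = 2.6424

Answer: 9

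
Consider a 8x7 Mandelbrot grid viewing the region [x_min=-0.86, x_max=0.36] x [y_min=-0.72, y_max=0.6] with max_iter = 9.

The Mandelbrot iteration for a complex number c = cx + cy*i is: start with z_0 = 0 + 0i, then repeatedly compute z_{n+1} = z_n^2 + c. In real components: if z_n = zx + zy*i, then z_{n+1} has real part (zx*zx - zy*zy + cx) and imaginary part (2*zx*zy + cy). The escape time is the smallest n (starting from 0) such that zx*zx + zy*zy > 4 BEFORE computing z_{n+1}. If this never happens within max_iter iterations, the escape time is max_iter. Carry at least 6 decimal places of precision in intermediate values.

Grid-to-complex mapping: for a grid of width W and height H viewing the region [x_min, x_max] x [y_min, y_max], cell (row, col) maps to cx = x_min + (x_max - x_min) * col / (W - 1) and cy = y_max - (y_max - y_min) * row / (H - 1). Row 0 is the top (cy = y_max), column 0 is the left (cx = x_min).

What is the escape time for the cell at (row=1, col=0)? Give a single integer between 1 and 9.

Answer: 7

Derivation:
z_0 = 0 + 0i, c = -0.8600 + 0.3800i
Iter 1: z = -0.8600 + 0.3800i, |z|^2 = 0.8840
Iter 2: z = -0.2648 + -0.2736i, |z|^2 = 0.1450
Iter 3: z = -0.8647 + 0.5249i, |z|^2 = 1.0233
Iter 4: z = -0.3877 + -0.5278i, |z|^2 = 0.4289
Iter 5: z = -0.9882 + 0.7893i, |z|^2 = 1.5996
Iter 6: z = -0.5064 + -1.1800i, |z|^2 = 1.6489
Iter 7: z = -1.9960 + 1.5752i, |z|^2 = 6.4651
Escaped at iteration 7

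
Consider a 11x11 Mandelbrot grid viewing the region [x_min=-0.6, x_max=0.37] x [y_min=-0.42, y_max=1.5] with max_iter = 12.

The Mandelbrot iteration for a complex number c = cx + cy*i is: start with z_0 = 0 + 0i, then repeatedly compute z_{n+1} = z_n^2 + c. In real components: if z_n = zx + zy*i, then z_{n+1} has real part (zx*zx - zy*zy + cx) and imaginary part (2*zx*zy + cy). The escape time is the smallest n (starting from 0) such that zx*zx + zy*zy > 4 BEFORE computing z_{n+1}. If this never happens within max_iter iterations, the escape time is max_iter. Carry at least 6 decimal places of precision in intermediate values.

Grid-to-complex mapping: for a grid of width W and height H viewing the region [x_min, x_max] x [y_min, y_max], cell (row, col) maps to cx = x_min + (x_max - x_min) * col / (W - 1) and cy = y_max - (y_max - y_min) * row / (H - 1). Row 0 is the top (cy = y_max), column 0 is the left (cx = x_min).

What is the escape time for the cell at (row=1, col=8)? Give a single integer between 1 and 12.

z_0 = 0 + 0i, c = 0.1760 + 1.3080i
Iter 1: z = 0.1760 + 1.3080i, |z|^2 = 1.7418
Iter 2: z = -1.5039 + 1.7684i, |z|^2 = 5.3890
Escaped at iteration 2

Answer: 2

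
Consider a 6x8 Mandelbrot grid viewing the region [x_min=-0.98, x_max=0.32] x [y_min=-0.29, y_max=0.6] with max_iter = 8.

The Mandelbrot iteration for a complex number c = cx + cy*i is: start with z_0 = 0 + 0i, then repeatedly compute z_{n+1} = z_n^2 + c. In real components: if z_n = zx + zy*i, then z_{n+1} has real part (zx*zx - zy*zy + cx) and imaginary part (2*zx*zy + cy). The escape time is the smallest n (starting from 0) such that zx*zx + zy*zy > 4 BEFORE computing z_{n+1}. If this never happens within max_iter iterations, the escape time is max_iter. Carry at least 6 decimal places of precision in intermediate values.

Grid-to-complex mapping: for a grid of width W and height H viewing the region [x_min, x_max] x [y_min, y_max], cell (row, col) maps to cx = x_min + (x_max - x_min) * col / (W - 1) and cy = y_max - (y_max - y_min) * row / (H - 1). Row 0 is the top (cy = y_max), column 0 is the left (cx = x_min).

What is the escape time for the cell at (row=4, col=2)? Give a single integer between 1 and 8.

z_0 = 0 + 0i, c = -0.4600 + 0.0914i
Iter 1: z = -0.4600 + 0.0914i, |z|^2 = 0.2200
Iter 2: z = -0.2568 + 0.0073i, |z|^2 = 0.0660
Iter 3: z = -0.3941 + 0.0877i, |z|^2 = 0.1630
Iter 4: z = -0.3123 + 0.0223i, |z|^2 = 0.0981
Iter 5: z = -0.3629 + 0.0775i, |z|^2 = 0.1377
Iter 6: z = -0.3343 + 0.0352i, |z|^2 = 0.1130
Iter 7: z = -0.3495 + 0.0679i, |z|^2 = 0.1268

Answer: 8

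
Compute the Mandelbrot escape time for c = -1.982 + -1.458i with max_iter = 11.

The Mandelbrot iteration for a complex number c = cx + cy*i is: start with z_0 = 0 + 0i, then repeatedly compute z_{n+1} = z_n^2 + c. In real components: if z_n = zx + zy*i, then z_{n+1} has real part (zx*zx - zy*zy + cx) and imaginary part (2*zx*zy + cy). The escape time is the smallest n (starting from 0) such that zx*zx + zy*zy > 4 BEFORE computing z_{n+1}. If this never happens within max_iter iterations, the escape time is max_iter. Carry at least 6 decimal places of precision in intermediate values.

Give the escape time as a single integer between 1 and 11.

z_0 = 0 + 0i, c = -1.9820 + -1.4580i
Iter 1: z = -1.9820 + -1.4580i, |z|^2 = 6.0541
Escaped at iteration 1

Answer: 1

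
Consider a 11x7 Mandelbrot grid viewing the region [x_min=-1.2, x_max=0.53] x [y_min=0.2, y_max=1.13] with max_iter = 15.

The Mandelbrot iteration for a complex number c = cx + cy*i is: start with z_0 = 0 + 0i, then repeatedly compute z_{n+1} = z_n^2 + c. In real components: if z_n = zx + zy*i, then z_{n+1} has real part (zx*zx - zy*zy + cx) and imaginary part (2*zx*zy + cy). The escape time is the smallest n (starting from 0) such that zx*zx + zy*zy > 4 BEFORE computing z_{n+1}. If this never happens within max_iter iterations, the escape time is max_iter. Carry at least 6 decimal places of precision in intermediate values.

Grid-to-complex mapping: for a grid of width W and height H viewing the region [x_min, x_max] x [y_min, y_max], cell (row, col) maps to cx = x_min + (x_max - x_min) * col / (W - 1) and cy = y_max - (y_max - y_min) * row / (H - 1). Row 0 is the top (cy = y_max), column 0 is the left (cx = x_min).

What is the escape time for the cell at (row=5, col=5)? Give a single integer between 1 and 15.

Answer: 15

Derivation:
z_0 = 0 + 0i, c = -0.3350 + 0.3550i
Iter 1: z = -0.3350 + 0.3550i, |z|^2 = 0.2382
Iter 2: z = -0.3488 + 0.1172i, |z|^2 = 0.1354
Iter 3: z = -0.2271 + 0.2733i, |z|^2 = 0.1262
Iter 4: z = -0.3581 + 0.2309i, |z|^2 = 0.1816
Iter 5: z = -0.2601 + 0.1896i, |z|^2 = 0.1036
Iter 6: z = -0.3033 + 0.2564i, |z|^2 = 0.1577
Iter 7: z = -0.3087 + 0.1995i, |z|^2 = 0.1351
Iter 8: z = -0.2795 + 0.2318i, |z|^2 = 0.1319
Iter 9: z = -0.3106 + 0.2254i, |z|^2 = 0.1473
Iter 10: z = -0.2893 + 0.2150i, |z|^2 = 0.1299
Iter 11: z = -0.2975 + 0.2306i, |z|^2 = 0.1417
Iter 12: z = -0.2997 + 0.2178i, |z|^2 = 0.1372
Iter 13: z = -0.2926 + 0.2245i, |z|^2 = 0.1360
Iter 14: z = -0.2998 + 0.2236i, |z|^2 = 0.1399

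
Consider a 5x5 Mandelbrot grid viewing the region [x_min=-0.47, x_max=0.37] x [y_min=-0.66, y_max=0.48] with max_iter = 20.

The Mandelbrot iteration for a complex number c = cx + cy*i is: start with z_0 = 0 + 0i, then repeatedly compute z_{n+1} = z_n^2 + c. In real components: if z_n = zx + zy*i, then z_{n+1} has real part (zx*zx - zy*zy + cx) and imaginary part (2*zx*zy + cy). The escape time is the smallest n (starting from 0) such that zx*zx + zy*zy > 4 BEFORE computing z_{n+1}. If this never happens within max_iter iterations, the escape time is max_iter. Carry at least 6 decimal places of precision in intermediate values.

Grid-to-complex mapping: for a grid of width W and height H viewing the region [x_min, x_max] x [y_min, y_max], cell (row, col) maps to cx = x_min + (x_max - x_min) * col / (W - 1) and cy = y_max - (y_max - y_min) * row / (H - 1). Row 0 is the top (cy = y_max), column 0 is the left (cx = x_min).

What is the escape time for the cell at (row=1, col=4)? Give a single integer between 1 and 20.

Answer: 20

Derivation:
z_0 = 0 + 0i, c = 0.3700 + 0.1950i
Iter 1: z = 0.3700 + 0.1950i, |z|^2 = 0.1749
Iter 2: z = 0.4689 + 0.3393i, |z|^2 = 0.3350
Iter 3: z = 0.4747 + 0.5132i, |z|^2 = 0.4887
Iter 4: z = 0.3320 + 0.6822i, |z|^2 = 0.5757
Iter 5: z = 0.0148 + 0.6480i, |z|^2 = 0.4201
Iter 6: z = -0.0497 + 0.2142i, |z|^2 = 0.0483
Iter 7: z = 0.3266 + 0.1737i, |z|^2 = 0.1368
Iter 8: z = 0.4465 + 0.3085i, |z|^2 = 0.2945
Iter 9: z = 0.4742 + 0.4705i, |z|^2 = 0.4462
Iter 10: z = 0.3735 + 0.6412i, |z|^2 = 0.5506
Iter 11: z = 0.0984 + 0.6740i, |z|^2 = 0.4640
Iter 12: z = -0.0746 + 0.3277i, |z|^2 = 0.1129
Iter 13: z = 0.2682 + 0.1461i, |z|^2 = 0.0933
Iter 14: z = 0.4206 + 0.2734i, |z|^2 = 0.2516
Iter 15: z = 0.4722 + 0.4250i, |z|^2 = 0.4035
Iter 16: z = 0.4123 + 0.5963i, |z|^2 = 0.5256
Iter 17: z = 0.1845 + 0.6868i, |z|^2 = 0.5057
Iter 18: z = -0.0676 + 0.4484i, |z|^2 = 0.2056
Iter 19: z = 0.1735 + 0.1344i, |z|^2 = 0.0482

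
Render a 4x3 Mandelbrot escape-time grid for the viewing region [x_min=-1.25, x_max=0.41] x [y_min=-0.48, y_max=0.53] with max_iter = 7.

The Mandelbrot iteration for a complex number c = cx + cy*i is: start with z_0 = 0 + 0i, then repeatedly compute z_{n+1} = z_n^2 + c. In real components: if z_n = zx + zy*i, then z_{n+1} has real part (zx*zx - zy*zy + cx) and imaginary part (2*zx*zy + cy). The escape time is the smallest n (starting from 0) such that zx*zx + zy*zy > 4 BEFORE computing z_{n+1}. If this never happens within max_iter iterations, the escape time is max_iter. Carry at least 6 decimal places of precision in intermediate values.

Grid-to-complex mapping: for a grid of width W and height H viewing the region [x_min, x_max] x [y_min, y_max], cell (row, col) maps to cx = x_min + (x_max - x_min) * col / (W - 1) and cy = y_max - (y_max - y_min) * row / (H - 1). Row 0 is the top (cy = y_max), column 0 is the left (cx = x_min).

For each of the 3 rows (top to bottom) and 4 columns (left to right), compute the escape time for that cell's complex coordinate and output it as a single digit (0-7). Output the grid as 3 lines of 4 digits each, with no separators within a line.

Answer: 4777
7776
5777

Derivation:
(row=0, col=0): c = -1.2500 + 0.5300i → escape time 4
(row=0, col=1): c = -0.6967 + 0.5300i → escape time 7
(row=0, col=2): c = -0.1433 + 0.5300i → escape time 7
(row=0, col=3): c = 0.4100 + 0.5300i → escape time 7
(row=1, col=0): c = -1.2500 + 0.0250i → escape time 7
(row=1, col=1): c = -0.6967 + 0.0250i → escape time 7
(row=1, col=2): c = -0.1433 + 0.0250i → escape time 7
(row=1, col=3): c = 0.4100 + 0.0250i → escape time 6
(row=2, col=0): c = -1.2500 + -0.4800i → escape time 5
(row=2, col=1): c = -0.6967 + -0.4800i → escape time 7
(row=2, col=2): c = -0.1433 + -0.4800i → escape time 7
(row=2, col=3): c = 0.4100 + -0.4800i → escape time 7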